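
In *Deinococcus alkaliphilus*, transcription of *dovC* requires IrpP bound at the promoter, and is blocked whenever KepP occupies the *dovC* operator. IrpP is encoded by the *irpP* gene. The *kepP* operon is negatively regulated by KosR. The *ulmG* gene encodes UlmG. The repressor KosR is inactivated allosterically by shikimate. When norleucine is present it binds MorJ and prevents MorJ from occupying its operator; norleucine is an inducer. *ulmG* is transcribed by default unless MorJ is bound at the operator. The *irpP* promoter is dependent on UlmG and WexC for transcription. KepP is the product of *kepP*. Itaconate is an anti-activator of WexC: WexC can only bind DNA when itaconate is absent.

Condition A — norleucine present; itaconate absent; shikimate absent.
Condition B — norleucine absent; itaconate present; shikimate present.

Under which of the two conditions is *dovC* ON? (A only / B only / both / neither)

Condition A:
Norleucine is present, so MorJ is inactive.
With no repressor bound, *ulmG* is transcribed.
So UlmG is produced and active.
Itaconate is absent, so WexC is active.
No repressor is bound and UlmG and WexC are active, so *irpP* is transcribed.
So IrpP is produced and active.
Shikimate is absent, so KosR is active.
With repressor KosR bound, *kepP* is not transcribed.
So KepP is not produced.
No repressor is bound and IrpP is active, so *dovC* is transcribed.
→ *dovC* is ON in A.
Condition B:
Norleucine is absent, so MorJ is active.
With repressor MorJ bound, *ulmG* is not transcribed.
So UlmG is not produced.
Itaconate is present, so WexC is inactive.
Required activator UlmG is absent, so *irpP* is not transcribed.
So IrpP is not produced.
Shikimate is present, so KosR is inactive.
With no repressor bound, *kepP* is transcribed.
So KepP is produced and active.
With repressor KepP bound, *dovC* is not transcribed.
→ *dovC* is OFF in B.

A only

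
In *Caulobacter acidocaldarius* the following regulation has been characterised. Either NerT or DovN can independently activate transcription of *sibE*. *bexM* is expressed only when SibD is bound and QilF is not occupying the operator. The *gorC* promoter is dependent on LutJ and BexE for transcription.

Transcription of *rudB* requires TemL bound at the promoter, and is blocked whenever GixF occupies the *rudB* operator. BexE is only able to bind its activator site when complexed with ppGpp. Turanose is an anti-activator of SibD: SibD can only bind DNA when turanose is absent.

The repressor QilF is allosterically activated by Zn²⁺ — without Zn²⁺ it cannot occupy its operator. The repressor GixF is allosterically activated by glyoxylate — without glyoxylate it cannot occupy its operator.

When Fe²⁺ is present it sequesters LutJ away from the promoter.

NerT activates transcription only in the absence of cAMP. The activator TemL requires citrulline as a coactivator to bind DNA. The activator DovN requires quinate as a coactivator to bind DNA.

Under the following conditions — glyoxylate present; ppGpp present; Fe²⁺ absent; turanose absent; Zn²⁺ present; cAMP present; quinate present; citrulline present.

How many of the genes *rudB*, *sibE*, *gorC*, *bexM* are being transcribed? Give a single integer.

2

Citrulline is present, so TemL is active.
Glyoxylate is present, so GixF is active.
With repressor GixF bound, *rudB* is not transcribed.
→ *rudB* is OFF.
cAMP is present, so NerT is inactive.
Quinate is present, so DovN is active.
Activator DovN is present, so *sibE* is transcribed.
→ *sibE* is ON.
Fe²⁺ is absent, so LutJ is active.
ppGpp is present, so BexE is active.
No repressor is bound and LutJ and BexE are active, so *gorC* is transcribed.
→ *gorC* is ON.
Turanose is absent, so SibD is active.
Zn²⁺ is present, so QilF is active.
With repressor QilF bound, *bexM* is not transcribed.
→ *bexM* is OFF.
2 of the 4 genes are transcribed.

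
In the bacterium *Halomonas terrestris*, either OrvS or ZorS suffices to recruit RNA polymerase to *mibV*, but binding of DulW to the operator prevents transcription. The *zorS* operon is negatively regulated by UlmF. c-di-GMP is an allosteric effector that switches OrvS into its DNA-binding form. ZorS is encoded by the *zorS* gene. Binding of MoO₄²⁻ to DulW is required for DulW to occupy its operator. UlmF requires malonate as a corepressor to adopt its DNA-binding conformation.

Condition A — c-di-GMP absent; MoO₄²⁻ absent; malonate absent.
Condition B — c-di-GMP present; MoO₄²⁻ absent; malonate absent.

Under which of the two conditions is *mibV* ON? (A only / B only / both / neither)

both

Condition A:
c-di-GMP is absent, so OrvS is inactive.
MoO₄²⁻ is absent, so DulW is inactive.
Malonate is absent, so UlmF is inactive.
With no repressor bound, *zorS* is transcribed.
So ZorS is produced and active.
Activator ZorS is present, so *mibV* is transcribed.
→ *mibV* is ON in A.
Condition B:
c-di-GMP is present, so OrvS is active.
MoO₄²⁻ is absent, so DulW is inactive.
Malonate is absent, so UlmF is inactive.
With no repressor bound, *zorS* is transcribed.
So ZorS is produced and active.
Activator OrvS is present, so *mibV* is transcribed.
→ *mibV* is ON in B.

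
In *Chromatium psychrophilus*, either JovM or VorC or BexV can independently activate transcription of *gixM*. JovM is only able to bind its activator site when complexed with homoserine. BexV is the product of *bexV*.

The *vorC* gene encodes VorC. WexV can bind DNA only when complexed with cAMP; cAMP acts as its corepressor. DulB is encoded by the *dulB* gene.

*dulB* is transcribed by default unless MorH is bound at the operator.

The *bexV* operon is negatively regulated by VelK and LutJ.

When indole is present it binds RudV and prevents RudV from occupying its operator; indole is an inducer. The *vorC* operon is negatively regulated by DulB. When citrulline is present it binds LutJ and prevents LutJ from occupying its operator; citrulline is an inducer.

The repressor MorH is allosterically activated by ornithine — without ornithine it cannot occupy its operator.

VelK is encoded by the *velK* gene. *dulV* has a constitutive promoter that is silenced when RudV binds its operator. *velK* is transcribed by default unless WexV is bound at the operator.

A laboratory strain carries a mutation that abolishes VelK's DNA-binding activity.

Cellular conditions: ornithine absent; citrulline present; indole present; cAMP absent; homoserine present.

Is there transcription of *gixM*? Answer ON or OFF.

ON

Homoserine is present, so JovM is active.
Ornithine is absent, so MorH is inactive.
With no repressor bound, *dulB* is transcribed.
So DulB is produced and active.
With repressor DulB bound, *vorC* is not transcribed.
So VorC is not produced.
VelK is non-functional in this strain, so it has no effect.
Citrulline is present, so LutJ is inactive.
With no repressor bound, *bexV* is transcribed.
So BexV is produced and active.
Activator JovM is present, so *gixM* is transcribed.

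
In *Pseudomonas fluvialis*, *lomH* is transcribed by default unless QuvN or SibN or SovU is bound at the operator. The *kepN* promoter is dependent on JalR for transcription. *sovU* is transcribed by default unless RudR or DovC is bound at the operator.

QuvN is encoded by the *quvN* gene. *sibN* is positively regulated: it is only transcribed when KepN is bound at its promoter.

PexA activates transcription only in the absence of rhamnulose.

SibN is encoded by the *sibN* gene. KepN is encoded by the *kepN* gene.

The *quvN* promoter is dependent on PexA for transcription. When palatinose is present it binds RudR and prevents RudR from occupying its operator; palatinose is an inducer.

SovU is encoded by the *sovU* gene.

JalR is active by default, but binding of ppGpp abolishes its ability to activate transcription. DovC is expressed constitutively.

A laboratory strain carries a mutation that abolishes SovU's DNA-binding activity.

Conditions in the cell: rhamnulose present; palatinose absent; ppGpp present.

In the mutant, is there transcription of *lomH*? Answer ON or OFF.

Rhamnulose is present, so PexA is inactive.
Required activator PexA is absent, so *quvN* is not transcribed.
So QuvN is not produced.
ppGpp is present, so JalR is inactive.
Required activator JalR is absent, so *kepN* is not transcribed.
So KepN is not produced.
Required activator KepN is absent, so *sibN* is not transcribed.
So SibN is not produced.
SovU is non-functional in this strain, so it has no effect.
With no repressor bound, *lomH* is transcribed.

ON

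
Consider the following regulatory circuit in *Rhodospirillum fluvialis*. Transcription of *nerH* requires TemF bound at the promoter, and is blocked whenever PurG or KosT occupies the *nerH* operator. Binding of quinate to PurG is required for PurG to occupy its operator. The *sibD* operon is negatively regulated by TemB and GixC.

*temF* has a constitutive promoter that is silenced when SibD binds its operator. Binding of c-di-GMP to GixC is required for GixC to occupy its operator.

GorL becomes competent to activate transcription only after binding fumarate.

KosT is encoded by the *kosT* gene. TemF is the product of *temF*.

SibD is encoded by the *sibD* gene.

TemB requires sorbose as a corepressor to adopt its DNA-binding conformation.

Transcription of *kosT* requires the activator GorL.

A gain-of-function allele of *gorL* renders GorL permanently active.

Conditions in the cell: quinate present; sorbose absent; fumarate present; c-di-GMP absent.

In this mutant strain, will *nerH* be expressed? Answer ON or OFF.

Quinate is present, so PurG is active.
GorL is constitutively active in this strain.
No repressor is bound and GorL is active, so *kosT* is transcribed.
So KosT is produced and active.
Sorbose is absent, so TemB is inactive.
c-di-GMP is absent, so GixC is inactive.
With no repressor bound, *sibD* is transcribed.
So SibD is produced and active.
With repressor SibD bound, *temF* is not transcribed.
So TemF is not produced.
With repressor PurG bound, *nerH* is not transcribed.

OFF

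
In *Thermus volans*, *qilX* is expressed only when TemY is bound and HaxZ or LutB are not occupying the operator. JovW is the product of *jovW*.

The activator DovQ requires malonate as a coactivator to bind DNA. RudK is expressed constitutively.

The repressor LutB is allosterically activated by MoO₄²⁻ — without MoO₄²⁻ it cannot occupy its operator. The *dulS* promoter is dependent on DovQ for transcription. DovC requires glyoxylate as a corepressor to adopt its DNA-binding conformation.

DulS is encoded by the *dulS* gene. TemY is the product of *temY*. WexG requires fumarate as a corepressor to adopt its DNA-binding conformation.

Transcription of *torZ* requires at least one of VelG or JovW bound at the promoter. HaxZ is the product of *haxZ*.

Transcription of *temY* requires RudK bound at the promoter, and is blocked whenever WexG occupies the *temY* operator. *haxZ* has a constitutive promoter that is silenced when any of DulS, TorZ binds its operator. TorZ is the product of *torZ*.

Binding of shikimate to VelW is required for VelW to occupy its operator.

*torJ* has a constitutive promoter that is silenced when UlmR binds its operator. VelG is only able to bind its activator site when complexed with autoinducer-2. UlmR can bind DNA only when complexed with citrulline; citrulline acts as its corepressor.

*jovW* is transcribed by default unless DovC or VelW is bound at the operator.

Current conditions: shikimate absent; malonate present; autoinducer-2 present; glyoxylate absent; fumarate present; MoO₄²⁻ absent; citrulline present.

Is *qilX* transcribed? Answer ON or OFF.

OFF

Malonate is present, so DovQ is active.
No repressor is bound and DovQ is active, so *dulS* is transcribed.
So DulS is produced and active.
Autoinducer-2 is present, so VelG is active.
Glyoxylate is absent, so DovC is inactive.
Shikimate is absent, so VelW is inactive.
With no repressor bound, *jovW* is transcribed.
So JovW is produced and active.
Activator VelG is present, so *torZ* is transcribed.
So TorZ is produced and active.
With repressor DulS bound, *haxZ* is not transcribed.
So HaxZ is not produced.
MoO₄²⁻ is absent, so LutB is inactive.
Fumarate is present, so WexG is active.
RudK is produced constitutively and is active.
With repressor WexG bound, *temY* is not transcribed.
So TemY is not produced.
Required activator TemY is absent, so *qilX* is not transcribed.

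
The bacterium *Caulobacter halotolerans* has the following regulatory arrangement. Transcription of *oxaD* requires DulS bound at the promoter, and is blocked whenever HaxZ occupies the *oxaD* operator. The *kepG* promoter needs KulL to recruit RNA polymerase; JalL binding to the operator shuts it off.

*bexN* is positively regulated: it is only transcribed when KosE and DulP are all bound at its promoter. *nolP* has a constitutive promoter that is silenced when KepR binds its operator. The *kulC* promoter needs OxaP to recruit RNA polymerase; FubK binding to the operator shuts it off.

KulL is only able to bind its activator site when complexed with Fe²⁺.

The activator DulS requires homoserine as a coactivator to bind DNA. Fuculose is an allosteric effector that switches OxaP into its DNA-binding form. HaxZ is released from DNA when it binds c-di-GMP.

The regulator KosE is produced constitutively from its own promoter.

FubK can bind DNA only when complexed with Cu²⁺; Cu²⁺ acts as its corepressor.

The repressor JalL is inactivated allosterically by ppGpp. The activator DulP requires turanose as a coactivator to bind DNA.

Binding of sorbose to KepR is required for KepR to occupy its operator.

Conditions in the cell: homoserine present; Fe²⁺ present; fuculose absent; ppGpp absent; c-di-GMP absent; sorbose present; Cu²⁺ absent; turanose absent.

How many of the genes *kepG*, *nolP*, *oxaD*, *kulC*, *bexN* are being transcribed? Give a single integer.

ppGpp is absent, so JalL is active.
Fe²⁺ is present, so KulL is active.
With repressor JalL bound, *kepG* is not transcribed.
→ *kepG* is OFF.
Sorbose is present, so KepR is active.
With repressor KepR bound, *nolP* is not transcribed.
→ *nolP* is OFF.
c-di-GMP is absent, so HaxZ is active.
Homoserine is present, so DulS is active.
With repressor HaxZ bound, *oxaD* is not transcribed.
→ *oxaD* is OFF.
Fuculose is absent, so OxaP is inactive.
Cu²⁺ is absent, so FubK is inactive.
Required activator OxaP is absent, so *kulC* is not transcribed.
→ *kulC* is OFF.
KosE is produced constitutively and is active.
Turanose is absent, so DulP is inactive.
Required activator DulP is absent, so *bexN* is not transcribed.
→ *bexN* is OFF.
0 of the 5 genes are transcribed.

0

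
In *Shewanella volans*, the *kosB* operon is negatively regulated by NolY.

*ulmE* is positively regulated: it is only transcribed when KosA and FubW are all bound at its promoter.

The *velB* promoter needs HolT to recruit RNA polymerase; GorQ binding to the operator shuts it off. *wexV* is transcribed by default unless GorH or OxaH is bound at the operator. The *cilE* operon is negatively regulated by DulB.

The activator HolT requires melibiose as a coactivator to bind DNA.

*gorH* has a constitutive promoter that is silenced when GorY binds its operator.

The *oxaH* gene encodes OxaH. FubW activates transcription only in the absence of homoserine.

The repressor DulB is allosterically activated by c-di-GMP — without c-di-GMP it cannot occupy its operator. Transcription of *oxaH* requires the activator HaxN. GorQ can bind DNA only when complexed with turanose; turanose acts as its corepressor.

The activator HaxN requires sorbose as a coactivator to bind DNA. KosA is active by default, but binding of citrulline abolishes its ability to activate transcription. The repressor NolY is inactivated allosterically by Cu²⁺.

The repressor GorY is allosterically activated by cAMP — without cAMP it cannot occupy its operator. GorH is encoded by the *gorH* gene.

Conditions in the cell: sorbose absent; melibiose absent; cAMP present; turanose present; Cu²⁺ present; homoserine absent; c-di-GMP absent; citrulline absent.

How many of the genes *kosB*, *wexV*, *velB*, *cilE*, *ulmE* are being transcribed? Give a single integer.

Cu²⁺ is present, so NolY is inactive.
With no repressor bound, *kosB* is transcribed.
→ *kosB* is ON.
cAMP is present, so GorY is active.
With repressor GorY bound, *gorH* is not transcribed.
So GorH is not produced.
Sorbose is absent, so HaxN is inactive.
Required activator HaxN is absent, so *oxaH* is not transcribed.
So OxaH is not produced.
With no repressor bound, *wexV* is transcribed.
→ *wexV* is ON.
Melibiose is absent, so HolT is inactive.
Turanose is present, so GorQ is active.
With repressor GorQ bound, *velB* is not transcribed.
→ *velB* is OFF.
c-di-GMP is absent, so DulB is inactive.
With no repressor bound, *cilE* is transcribed.
→ *cilE* is ON.
Citrulline is absent, so KosA is active.
Homoserine is absent, so FubW is active.
No repressor is bound and KosA and FubW are active, so *ulmE* is transcribed.
→ *ulmE* is ON.
4 of the 5 genes are transcribed.

4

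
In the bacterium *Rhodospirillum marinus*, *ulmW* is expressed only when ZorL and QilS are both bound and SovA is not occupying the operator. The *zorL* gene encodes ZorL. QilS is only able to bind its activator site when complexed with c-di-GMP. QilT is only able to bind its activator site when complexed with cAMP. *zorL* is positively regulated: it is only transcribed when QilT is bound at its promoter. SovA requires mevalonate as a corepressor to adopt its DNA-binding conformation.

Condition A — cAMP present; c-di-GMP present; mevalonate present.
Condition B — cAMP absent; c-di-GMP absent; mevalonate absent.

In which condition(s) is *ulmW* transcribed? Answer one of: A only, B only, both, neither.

Condition A:
cAMP is present, so QilT is active.
No repressor is bound and QilT is active, so *zorL* is transcribed.
So ZorL is produced and active.
c-di-GMP is present, so QilS is active.
Mevalonate is present, so SovA is active.
With repressor SovA bound, *ulmW* is not transcribed.
→ *ulmW* is OFF in A.
Condition B:
cAMP is absent, so QilT is inactive.
Required activator QilT is absent, so *zorL* is not transcribed.
So ZorL is not produced.
c-di-GMP is absent, so QilS is inactive.
Mevalonate is absent, so SovA is inactive.
Required activator ZorL is absent, so *ulmW* is not transcribed.
→ *ulmW* is OFF in B.

neither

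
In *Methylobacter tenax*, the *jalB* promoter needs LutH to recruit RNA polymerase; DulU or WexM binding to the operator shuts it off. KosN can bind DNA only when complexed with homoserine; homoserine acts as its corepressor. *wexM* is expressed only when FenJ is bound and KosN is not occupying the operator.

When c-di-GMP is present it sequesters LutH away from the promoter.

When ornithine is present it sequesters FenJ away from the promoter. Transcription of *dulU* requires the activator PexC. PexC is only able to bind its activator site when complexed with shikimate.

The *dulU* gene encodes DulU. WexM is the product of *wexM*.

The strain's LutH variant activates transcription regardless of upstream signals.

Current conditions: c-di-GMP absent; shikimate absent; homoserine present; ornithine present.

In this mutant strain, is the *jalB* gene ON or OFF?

LutH is constitutively active in this strain.
Shikimate is absent, so PexC is inactive.
Required activator PexC is absent, so *dulU* is not transcribed.
So DulU is not produced.
Ornithine is present, so FenJ is inactive.
Homoserine is present, so KosN is active.
With repressor KosN bound, *wexM* is not transcribed.
So WexM is not produced.
No repressor is bound and LutH is active, so *jalB* is transcribed.

ON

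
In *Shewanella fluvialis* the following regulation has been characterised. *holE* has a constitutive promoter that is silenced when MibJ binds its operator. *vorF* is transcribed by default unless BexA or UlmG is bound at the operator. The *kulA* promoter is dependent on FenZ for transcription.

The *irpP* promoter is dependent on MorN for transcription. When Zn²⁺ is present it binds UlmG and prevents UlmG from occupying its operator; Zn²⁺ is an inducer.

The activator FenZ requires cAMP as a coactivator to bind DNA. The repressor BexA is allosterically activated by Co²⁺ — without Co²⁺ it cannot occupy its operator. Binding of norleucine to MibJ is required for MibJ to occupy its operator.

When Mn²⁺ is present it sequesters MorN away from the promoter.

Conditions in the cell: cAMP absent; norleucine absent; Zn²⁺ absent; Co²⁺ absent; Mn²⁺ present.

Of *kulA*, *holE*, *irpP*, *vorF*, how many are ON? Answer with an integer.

1

cAMP is absent, so FenZ is inactive.
Required activator FenZ is absent, so *kulA* is not transcribed.
→ *kulA* is OFF.
Norleucine is absent, so MibJ is inactive.
With no repressor bound, *holE* is transcribed.
→ *holE* is ON.
Mn²⁺ is present, so MorN is inactive.
Required activator MorN is absent, so *irpP* is not transcribed.
→ *irpP* is OFF.
Co²⁺ is absent, so BexA is inactive.
Zn²⁺ is absent, so UlmG is active.
With repressor UlmG bound, *vorF* is not transcribed.
→ *vorF* is OFF.
1 of the 4 genes is transcribed.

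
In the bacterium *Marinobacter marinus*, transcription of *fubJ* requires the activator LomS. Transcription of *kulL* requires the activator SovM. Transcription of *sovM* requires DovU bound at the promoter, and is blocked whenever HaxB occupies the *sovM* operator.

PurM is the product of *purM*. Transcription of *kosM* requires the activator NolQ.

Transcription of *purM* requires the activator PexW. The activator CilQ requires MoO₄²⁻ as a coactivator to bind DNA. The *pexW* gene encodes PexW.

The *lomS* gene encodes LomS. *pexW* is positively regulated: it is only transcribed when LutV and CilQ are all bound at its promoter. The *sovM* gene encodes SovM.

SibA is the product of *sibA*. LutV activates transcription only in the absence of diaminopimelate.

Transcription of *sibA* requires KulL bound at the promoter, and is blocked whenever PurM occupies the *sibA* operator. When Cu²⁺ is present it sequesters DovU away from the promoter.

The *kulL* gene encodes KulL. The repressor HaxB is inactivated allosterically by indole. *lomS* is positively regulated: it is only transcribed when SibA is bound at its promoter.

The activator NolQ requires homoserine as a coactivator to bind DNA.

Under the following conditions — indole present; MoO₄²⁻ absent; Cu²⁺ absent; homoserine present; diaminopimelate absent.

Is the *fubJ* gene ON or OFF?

ON

Cu²⁺ is absent, so DovU is active.
Indole is present, so HaxB is inactive.
No repressor is bound and DovU is active, so *sovM* is transcribed.
So SovM is produced and active.
No repressor is bound and SovM is active, so *kulL* is transcribed.
So KulL is produced and active.
Diaminopimelate is absent, so LutV is active.
MoO₄²⁻ is absent, so CilQ is inactive.
Required activator CilQ is absent, so *pexW* is not transcribed.
So PexW is not produced.
Required activator PexW is absent, so *purM* is not transcribed.
So PurM is not produced.
No repressor is bound and KulL is active, so *sibA* is transcribed.
So SibA is produced and active.
No repressor is bound and SibA is active, so *lomS* is transcribed.
So LomS is produced and active.
No repressor is bound and LomS is active, so *fubJ* is transcribed.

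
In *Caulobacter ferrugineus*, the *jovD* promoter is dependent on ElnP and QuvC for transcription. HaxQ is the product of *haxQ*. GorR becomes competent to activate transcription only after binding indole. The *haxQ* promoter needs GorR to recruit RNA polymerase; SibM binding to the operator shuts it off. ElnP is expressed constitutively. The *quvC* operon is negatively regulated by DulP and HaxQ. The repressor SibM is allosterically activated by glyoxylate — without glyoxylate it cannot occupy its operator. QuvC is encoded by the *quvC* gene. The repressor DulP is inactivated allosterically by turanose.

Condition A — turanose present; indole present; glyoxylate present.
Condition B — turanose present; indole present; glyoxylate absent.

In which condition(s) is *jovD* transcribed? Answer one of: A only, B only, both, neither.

A only

Condition A:
ElnP is produced constitutively and is active.
Turanose is present, so DulP is inactive.
Indole is present, so GorR is active.
Glyoxylate is present, so SibM is active.
With repressor SibM bound, *haxQ* is not transcribed.
So HaxQ is not produced.
With no repressor bound, *quvC* is transcribed.
So QuvC is produced and active.
No repressor is bound and ElnP and QuvC are active, so *jovD* is transcribed.
→ *jovD* is ON in A.
Condition B:
ElnP is produced constitutively and is active.
Turanose is present, so DulP is inactive.
Indole is present, so GorR is active.
Glyoxylate is absent, so SibM is inactive.
No repressor is bound and GorR is active, so *haxQ* is transcribed.
So HaxQ is produced and active.
With repressor HaxQ bound, *quvC* is not transcribed.
So QuvC is not produced.
Required activator QuvC is absent, so *jovD* is not transcribed.
→ *jovD* is OFF in B.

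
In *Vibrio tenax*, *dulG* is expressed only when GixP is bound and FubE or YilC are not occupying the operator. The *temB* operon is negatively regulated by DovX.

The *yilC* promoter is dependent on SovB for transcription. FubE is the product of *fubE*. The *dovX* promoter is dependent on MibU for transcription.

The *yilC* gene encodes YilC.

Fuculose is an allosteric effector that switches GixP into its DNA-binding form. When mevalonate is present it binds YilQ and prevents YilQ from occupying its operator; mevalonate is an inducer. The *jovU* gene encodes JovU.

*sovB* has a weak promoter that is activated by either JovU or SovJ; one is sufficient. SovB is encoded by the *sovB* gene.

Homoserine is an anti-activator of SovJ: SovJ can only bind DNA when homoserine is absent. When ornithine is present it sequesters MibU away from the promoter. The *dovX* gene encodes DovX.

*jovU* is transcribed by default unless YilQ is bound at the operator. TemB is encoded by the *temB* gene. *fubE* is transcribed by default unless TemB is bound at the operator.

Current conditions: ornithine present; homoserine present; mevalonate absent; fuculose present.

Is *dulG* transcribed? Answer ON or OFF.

Ornithine is present, so MibU is inactive.
Required activator MibU is absent, so *dovX* is not transcribed.
So DovX is not produced.
With no repressor bound, *temB* is transcribed.
So TemB is produced and active.
With repressor TemB bound, *fubE* is not transcribed.
So FubE is not produced.
Mevalonate is absent, so YilQ is active.
With repressor YilQ bound, *jovU* is not transcribed.
So JovU is not produced.
Homoserine is present, so SovJ is inactive.
No activator is available at the *sovB* promoter, so *sovB* is not transcribed.
So SovB is not produced.
Required activator SovB is absent, so *yilC* is not transcribed.
So YilC is not produced.
Fuculose is present, so GixP is active.
No repressor is bound and GixP is active, so *dulG* is transcribed.

ON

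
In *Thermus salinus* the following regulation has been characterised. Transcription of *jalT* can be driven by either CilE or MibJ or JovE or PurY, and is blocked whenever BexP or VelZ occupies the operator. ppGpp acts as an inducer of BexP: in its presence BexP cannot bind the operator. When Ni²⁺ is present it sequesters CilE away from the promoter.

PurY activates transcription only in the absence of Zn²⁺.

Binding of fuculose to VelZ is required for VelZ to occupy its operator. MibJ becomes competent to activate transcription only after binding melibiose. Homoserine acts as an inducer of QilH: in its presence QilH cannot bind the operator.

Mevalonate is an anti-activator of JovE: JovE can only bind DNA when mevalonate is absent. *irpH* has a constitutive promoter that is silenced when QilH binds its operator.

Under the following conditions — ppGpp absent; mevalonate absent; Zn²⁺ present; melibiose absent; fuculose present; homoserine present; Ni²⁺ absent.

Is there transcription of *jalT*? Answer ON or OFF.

Ni²⁺ is absent, so CilE is active.
ppGpp is absent, so BexP is active.
Melibiose is absent, so MibJ is inactive.
Mevalonate is absent, so JovE is active.
Fuculose is present, so VelZ is active.
Zn²⁺ is present, so PurY is inactive.
With repressor BexP bound, *jalT* is not transcribed.

OFF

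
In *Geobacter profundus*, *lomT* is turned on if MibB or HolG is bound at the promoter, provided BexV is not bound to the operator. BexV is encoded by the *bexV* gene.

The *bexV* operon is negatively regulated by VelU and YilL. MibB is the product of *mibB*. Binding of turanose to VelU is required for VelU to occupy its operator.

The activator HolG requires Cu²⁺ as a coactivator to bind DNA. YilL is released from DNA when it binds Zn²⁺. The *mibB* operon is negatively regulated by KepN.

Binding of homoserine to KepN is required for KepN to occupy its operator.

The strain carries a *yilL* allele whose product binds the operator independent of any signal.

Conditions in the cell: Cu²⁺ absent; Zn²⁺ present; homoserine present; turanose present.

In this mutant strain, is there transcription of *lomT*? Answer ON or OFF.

OFF

Homoserine is present, so KepN is active.
With repressor KepN bound, *mibB* is not transcribed.
So MibB is not produced.
Cu²⁺ is absent, so HolG is inactive.
Turanose is present, so VelU is active.
YilL is constitutively active in this strain.
With repressor VelU bound, *bexV* is not transcribed.
So BexV is not produced.
No activator is available at the *lomT* promoter, so *lomT* is not transcribed.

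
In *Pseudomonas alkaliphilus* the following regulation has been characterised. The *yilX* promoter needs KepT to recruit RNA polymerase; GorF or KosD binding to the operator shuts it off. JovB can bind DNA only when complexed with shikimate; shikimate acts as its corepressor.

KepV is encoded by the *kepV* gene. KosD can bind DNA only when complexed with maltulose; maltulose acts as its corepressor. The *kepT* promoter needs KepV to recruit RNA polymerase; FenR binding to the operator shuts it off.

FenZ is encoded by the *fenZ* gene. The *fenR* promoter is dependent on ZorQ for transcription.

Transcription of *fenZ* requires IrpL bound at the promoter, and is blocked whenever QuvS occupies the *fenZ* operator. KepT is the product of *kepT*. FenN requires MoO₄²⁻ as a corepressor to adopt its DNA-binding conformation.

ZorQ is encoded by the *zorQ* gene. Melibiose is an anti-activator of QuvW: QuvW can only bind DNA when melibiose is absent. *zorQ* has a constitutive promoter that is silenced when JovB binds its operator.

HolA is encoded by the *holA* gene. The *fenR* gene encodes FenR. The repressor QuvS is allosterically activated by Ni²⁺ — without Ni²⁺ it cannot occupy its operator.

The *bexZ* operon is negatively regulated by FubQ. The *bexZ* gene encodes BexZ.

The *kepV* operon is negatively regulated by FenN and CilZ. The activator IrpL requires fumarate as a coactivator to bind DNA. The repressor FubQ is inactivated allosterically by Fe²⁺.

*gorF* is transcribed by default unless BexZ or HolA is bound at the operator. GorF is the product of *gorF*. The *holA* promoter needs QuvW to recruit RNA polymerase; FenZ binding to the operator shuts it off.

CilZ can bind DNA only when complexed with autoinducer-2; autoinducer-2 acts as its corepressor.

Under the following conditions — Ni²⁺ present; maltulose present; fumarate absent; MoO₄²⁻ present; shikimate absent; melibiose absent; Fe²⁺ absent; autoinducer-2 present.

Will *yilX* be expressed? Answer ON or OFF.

Fe²⁺ is absent, so FubQ is active.
With repressor FubQ bound, *bexZ* is not transcribed.
So BexZ is not produced.
Ni²⁺ is present, so QuvS is active.
Fumarate is absent, so IrpL is inactive.
With repressor QuvS bound, *fenZ* is not transcribed.
So FenZ is not produced.
Melibiose is absent, so QuvW is active.
No repressor is bound and QuvW is active, so *holA* is transcribed.
So HolA is produced and active.
With repressor HolA bound, *gorF* is not transcribed.
So GorF is not produced.
MoO₄²⁻ is present, so FenN is active.
Autoinducer-2 is present, so CilZ is active.
With repressor FenN bound, *kepV* is not transcribed.
So KepV is not produced.
Shikimate is absent, so JovB is inactive.
With no repressor bound, *zorQ* is transcribed.
So ZorQ is produced and active.
No repressor is bound and ZorQ is active, so *fenR* is transcribed.
So FenR is produced and active.
With repressor FenR bound, *kepT* is not transcribed.
So KepT is not produced.
Maltulose is present, so KosD is active.
With repressor KosD bound, *yilX* is not transcribed.

OFF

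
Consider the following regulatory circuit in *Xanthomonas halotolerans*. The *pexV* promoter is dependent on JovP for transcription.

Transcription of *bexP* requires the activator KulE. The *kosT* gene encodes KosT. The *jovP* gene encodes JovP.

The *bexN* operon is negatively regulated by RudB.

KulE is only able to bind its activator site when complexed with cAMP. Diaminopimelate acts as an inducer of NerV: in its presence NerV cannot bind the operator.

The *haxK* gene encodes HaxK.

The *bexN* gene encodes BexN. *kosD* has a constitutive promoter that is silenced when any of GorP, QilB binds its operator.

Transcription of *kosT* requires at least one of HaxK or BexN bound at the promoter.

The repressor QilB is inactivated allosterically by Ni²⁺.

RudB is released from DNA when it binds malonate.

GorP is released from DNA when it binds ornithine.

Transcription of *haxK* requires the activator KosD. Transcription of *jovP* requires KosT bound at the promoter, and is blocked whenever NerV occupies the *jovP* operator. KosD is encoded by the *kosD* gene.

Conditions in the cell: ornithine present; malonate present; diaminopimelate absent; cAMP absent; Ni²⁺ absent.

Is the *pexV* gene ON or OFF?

Ornithine is present, so GorP is inactive.
Ni²⁺ is absent, so QilB is active.
With repressor QilB bound, *kosD* is not transcribed.
So KosD is not produced.
Required activator KosD is absent, so *haxK* is not transcribed.
So HaxK is not produced.
Malonate is present, so RudB is inactive.
With no repressor bound, *bexN* is transcribed.
So BexN is produced and active.
Activator BexN is present, so *kosT* is transcribed.
So KosT is produced and active.
Diaminopimelate is absent, so NerV is active.
With repressor NerV bound, *jovP* is not transcribed.
So JovP is not produced.
Required activator JovP is absent, so *pexV* is not transcribed.

OFF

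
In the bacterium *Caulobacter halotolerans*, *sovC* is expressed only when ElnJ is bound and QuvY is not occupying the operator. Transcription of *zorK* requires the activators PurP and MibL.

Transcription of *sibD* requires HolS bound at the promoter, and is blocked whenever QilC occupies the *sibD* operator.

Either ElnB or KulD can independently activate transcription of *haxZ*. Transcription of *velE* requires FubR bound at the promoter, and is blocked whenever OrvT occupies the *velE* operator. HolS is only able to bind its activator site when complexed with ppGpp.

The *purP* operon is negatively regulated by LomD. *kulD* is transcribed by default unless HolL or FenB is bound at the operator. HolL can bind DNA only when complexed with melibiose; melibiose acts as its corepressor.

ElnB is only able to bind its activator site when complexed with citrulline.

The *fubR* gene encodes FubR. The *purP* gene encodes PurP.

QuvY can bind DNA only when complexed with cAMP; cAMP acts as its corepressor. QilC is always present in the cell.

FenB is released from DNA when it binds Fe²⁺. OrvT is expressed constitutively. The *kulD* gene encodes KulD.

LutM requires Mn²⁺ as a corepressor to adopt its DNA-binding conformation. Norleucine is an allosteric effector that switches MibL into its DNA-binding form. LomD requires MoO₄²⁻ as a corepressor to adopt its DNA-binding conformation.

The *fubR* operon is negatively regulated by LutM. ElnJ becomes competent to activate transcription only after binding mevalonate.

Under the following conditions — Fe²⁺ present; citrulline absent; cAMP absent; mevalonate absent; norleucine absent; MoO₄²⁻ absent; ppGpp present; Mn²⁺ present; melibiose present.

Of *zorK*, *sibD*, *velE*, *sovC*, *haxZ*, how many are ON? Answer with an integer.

MoO₄²⁻ is absent, so LomD is inactive.
With no repressor bound, *purP* is transcribed.
So PurP is produced and active.
Norleucine is absent, so MibL is inactive.
Required activator MibL is absent, so *zorK* is not transcribed.
→ *zorK* is OFF.
QilC is produced constitutively and is active.
ppGpp is present, so HolS is active.
With repressor QilC bound, *sibD* is not transcribed.
→ *sibD* is OFF.
Mn²⁺ is present, so LutM is active.
With repressor LutM bound, *fubR* is not transcribed.
So FubR is not produced.
OrvT is produced constitutively and is active.
With repressor OrvT bound, *velE* is not transcribed.
→ *velE* is OFF.
Mevalonate is absent, so ElnJ is inactive.
cAMP is absent, so QuvY is inactive.
Required activator ElnJ is absent, so *sovC* is not transcribed.
→ *sovC* is OFF.
Citrulline is absent, so ElnB is inactive.
Melibiose is present, so HolL is active.
Fe²⁺ is present, so FenB is inactive.
With repressor HolL bound, *kulD* is not transcribed.
So KulD is not produced.
No activator is available at the *haxZ* promoter, so *haxZ* is not transcribed.
→ *haxZ* is OFF.
0 of the 5 genes are transcribed.

0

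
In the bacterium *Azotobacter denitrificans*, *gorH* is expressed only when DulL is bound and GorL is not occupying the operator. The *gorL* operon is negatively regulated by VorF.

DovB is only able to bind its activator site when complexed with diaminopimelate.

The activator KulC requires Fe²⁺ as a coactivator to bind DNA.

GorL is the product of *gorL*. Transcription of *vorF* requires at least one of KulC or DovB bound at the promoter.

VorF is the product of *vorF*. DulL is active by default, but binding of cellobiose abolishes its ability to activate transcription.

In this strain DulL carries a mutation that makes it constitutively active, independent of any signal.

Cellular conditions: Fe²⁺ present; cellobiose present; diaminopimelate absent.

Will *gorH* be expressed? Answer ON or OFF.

ON

DulL is constitutively active in this strain.
Fe²⁺ is present, so KulC is active.
Diaminopimelate is absent, so DovB is inactive.
Activator KulC is present, so *vorF* is transcribed.
So VorF is produced and active.
With repressor VorF bound, *gorL* is not transcribed.
So GorL is not produced.
No repressor is bound and DulL is active, so *gorH* is transcribed.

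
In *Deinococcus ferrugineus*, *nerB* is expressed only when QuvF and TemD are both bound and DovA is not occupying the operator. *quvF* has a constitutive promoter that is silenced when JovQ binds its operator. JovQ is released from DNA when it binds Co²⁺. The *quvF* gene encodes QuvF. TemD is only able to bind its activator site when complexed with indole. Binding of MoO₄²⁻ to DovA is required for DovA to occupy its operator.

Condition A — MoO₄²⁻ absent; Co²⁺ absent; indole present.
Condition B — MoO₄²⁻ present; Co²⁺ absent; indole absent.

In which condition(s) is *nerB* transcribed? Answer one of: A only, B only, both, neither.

neither

Condition A:
MoO₄²⁻ is absent, so DovA is inactive.
Co²⁺ is absent, so JovQ is active.
With repressor JovQ bound, *quvF* is not transcribed.
So QuvF is not produced.
Indole is present, so TemD is active.
Required activator QuvF is absent, so *nerB* is not transcribed.
→ *nerB* is OFF in A.
Condition B:
MoO₄²⁻ is present, so DovA is active.
Co²⁺ is absent, so JovQ is active.
With repressor JovQ bound, *quvF* is not transcribed.
So QuvF is not produced.
Indole is absent, so TemD is inactive.
With repressor DovA bound, *nerB* is not transcribed.
→ *nerB* is OFF in B.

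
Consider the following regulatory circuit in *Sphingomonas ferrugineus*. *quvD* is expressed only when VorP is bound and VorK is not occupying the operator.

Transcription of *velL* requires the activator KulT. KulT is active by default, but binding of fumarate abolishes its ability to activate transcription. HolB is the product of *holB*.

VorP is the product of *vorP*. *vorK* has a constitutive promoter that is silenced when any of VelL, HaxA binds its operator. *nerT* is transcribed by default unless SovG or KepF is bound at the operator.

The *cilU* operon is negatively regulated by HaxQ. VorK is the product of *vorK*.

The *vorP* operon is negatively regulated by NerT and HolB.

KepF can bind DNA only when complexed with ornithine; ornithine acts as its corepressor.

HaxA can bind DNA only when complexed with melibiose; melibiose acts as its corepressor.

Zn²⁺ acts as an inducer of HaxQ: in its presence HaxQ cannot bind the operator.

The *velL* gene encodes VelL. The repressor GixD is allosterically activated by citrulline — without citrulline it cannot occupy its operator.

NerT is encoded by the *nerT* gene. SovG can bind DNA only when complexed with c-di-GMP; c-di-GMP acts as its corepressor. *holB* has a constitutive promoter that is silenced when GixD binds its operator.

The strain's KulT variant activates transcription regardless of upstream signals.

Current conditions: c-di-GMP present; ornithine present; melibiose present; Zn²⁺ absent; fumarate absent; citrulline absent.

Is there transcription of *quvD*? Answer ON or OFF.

OFF

c-di-GMP is present, so SovG is active.
Ornithine is present, so KepF is active.
With repressor SovG bound, *nerT* is not transcribed.
So NerT is not produced.
Citrulline is absent, so GixD is inactive.
With no repressor bound, *holB* is transcribed.
So HolB is produced and active.
With repressor HolB bound, *vorP* is not transcribed.
So VorP is not produced.
KulT is constitutively active in this strain.
No repressor is bound and KulT is active, so *velL* is transcribed.
So VelL is produced and active.
Melibiose is present, so HaxA is active.
With repressor VelL bound, *vorK* is not transcribed.
So VorK is not produced.
Required activator VorP is absent, so *quvD* is not transcribed.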